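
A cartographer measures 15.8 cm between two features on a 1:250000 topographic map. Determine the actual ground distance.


ground = 15.8 cm * 250000 / 100 = 39500.0 m = 39.5 km

39.5 km


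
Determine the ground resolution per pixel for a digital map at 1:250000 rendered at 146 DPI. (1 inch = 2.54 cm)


pixel_cm = 2.54 / 146 ≈ 0.017397 cm
ground = pixel_cm * 250000 / 100 = 2.54 * 250000 / (146 * 100) = 635000 / 14600 ≈ 43.49 m

43.49 m


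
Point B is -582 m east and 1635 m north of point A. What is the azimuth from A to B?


az = atan2(-582, 1635) = -19.6 deg
adjusted to 0-360: 340.4 degrees

340.4 degrees


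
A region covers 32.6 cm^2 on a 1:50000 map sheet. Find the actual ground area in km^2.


ground_area = 32.6 * (50000/100)^2 = 8150000.0 m^2 = 8.15 km^2

8.15 km^2


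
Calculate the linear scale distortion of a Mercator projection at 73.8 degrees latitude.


SF = 1 / cos(73.8) = 1 / 0.278991 = 3.584

3.584


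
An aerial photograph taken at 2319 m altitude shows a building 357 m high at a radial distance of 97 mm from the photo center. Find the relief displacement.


d = h * r / H = 357 * 97 / 2319 = 14.93 mm

14.93 mm


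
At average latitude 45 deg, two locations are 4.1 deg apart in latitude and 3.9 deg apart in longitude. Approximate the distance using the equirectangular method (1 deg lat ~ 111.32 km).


dlat_km = 4.1 * 111.32 = 456.412
dlon_km = 3.9 * 111.32 * cos(45) ≈ 306.989
dist = sqrt(456.412^2 + 306.989^2) ≈ 550.0 km

550.0 km


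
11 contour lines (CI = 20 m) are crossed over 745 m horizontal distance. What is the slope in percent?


elevation change = 11 * 20 = 220 m
slope = 220 / 745 * 100 = 29.5%

29.5%


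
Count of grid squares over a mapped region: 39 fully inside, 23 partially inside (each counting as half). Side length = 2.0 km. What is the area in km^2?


effective squares = 39 + 23 * 0.5 = 50.5
area = 50.5 * 4.0 = 202.0 km^2

202.0 km^2


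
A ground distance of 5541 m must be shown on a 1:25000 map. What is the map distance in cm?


map_cm = 5541 * 100 / 25000 = 22.164 cm ≈ 22.16 cm

22.16 cm


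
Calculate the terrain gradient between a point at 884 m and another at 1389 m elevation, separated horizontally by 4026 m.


gradient = (1389 - 884) / 4026 = 505 / 4026 = 0.1254

0.1254


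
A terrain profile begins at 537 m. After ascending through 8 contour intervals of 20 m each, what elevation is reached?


elevation = 537 + 8 * 20 = 697 m

697 m


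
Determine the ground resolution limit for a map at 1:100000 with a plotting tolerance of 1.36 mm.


ground = 1.36 mm * 100000 / 1000 = 136.0 m

136.0 m


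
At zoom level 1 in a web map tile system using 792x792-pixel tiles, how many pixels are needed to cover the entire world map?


tiles per axis = 2^1 = 2
total tiles = 2^2 = 4
pixels per axis = 2 * 792 = 1584
total pixels = 1584^2 = 2509056

2509056 pixels


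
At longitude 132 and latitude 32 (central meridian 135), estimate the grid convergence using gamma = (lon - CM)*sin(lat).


gamma = (132 - 135) * sin(32) = -3 * 0.529919 = -1.59 degrees

-1.59 degrees


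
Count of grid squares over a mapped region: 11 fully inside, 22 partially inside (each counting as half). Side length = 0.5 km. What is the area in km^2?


effective squares = 11 + 22 * 0.5 = 22.0
area = 22.0 * 0.25 = 5.5 km^2

5.5 km^2


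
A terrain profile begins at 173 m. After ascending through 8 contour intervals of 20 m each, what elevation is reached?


elevation = 173 + 8 * 20 = 333 m

333 m


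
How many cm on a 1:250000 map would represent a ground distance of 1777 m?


map_cm = 1777 * 100 / 250000 = 0.7108 cm ≈ 0.71 cm

0.71 cm


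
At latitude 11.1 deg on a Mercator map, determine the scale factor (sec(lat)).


SF = 1 / cos(11.1) = 1 / 0.981293 = 1.019

1.019


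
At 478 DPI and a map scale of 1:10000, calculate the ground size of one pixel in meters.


pixel_cm = 2.54 / 478 ≈ 0.005314 cm
ground = pixel_cm * 10000 / 100 = 2.54 * 10000 / (478 * 100) = 25400 / 47800 ≈ 0.53 m

0.53 m


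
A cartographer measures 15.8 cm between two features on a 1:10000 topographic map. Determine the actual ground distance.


ground = 15.8 cm * 10000 / 100 = 1580.0 m = 1.58 km

1.58 km


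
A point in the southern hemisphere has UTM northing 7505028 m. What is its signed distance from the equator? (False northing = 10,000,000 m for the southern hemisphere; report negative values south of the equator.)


For southern: actual = 7505028 - 10000000 = -2494972 m

-2494972 m


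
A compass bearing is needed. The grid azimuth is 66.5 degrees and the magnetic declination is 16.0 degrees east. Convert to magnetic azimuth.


magnetic azimuth = grid azimuth - declination (east +ve)
mag_az = 66.5 - 16.0 = 50.5 degrees

50.5 degrees


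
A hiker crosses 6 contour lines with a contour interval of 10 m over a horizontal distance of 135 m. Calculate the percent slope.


elevation change = 6 * 10 = 60 m
slope = 60 / 135 * 100 = 44.4%

44.4%


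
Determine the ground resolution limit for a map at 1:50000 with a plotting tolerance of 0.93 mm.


ground = 0.93 mm * 50000 / 1000 = 46.5 m

46.5 m


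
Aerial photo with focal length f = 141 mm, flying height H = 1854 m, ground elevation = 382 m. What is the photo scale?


scale = f / (H - h) = 141 mm / 1472 m = 141 / 1472000 = 1:10440

1:10440


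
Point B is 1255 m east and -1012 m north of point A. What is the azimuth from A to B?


az = atan2(1255, -1012) = 128.9 deg
adjusted to 0-360: 128.9 degrees

128.9 degrees


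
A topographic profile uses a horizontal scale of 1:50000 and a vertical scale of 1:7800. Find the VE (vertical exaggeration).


VE = horizontal_scale / vertical_scale = 50000 / 7800 ≈ 6.4

6.4x


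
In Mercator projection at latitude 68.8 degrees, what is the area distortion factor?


area_distortion = 1/cos^2(68.8) = 7.647

7.647


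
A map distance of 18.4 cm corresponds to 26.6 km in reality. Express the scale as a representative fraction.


ground = 26.6 km = 2660000 cm; RF denominator = ground / map = 2660000 / 18.4 ≈ 144565; RF = 1:144565

1:144565


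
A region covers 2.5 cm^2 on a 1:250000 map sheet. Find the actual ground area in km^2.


ground_area = 2.5 * (250000/100)^2 = 15625000.0 m^2 = 15.625 km^2

15.625 km^2


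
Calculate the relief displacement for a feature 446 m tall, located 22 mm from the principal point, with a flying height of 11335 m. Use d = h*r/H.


d = h * r / H = 446 * 22 / 11335 = 0.87 mm

0.87 mm


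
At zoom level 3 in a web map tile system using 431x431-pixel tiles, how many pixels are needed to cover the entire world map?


tiles per axis = 2^3 = 8
total tiles = 8^2 = 64
pixels per axis = 8 * 431 = 3448
total pixels = 3448^2 = 11888704

11888704 pixels


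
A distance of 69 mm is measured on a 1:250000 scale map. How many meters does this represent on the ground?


ground = 69 mm * 250000 / 1000 = 17250.0 m

17250.0 m


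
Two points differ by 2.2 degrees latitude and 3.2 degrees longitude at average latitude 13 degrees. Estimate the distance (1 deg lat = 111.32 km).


dlat_km = 2.2 * 111.32 = 244.904
dlon_km = 3.2 * 111.32 * cos(13) ≈ 347.094
dist = sqrt(244.904^2 + 347.094^2) ≈ 424.8 km

424.8 km


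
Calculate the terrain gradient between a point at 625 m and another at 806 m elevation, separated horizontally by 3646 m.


gradient = (806 - 625) / 3646 = 181 / 3646 = 0.0496

0.0496


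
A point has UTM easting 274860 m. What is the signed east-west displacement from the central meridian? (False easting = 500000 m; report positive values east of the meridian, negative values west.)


displacement = 274860 - 500000 = -225140 m

-225140 m


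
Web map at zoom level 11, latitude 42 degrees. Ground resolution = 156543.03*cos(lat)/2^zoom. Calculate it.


res = 156543.03 * cos(42) / 2^11 = 156543.03 * 0.74314483 / 2048 = 56.8 m/pixel

56.8 m/pixel


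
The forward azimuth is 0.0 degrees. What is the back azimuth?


back azimuth = (0.0 + 180) mod 360 = 180.0 degrees

180.0 degrees


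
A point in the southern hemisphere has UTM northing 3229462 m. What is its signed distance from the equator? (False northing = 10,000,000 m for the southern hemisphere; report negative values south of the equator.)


For southern: actual = 3229462 - 10000000 = -6770538 m

-6770538 m


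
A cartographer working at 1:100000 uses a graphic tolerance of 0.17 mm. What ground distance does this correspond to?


ground = 0.17 mm * 100000 / 1000 = 17.0 m

17.0 m


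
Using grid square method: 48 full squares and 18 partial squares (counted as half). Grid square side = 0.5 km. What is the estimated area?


effective squares = 48 + 18 * 0.5 = 57.0
area = 57.0 * 0.25 = 14.25 km^2

14.25 km^2


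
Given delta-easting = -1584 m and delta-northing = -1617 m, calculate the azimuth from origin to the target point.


az = atan2(-1584, -1617) = -135.6 deg
adjusted to 0-360: 224.4 degrees

224.4 degrees


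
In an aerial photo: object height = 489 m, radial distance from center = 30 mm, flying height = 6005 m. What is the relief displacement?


d = h * r / H = 489 * 30 / 6005 = 2.44 mm

2.44 mm


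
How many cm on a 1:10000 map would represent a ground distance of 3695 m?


map_cm = 3695 * 100 / 10000 = 36.95 cm

36.95 cm


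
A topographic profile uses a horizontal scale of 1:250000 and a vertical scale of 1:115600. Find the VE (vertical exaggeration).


VE = horizontal_scale / vertical_scale = 250000 / 115600 ≈ 2.2

2.2x


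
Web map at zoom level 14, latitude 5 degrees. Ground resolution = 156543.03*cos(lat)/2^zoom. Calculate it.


res = 156543.03 * cos(5) / 2^14 = 156543.03 * 0.9961947 / 16384 = 9.52 m/pixel

9.52 m/pixel


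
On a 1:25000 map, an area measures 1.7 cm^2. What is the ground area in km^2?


ground_area = 1.7 * (25000/100)^2 = 106250.0 m^2 = 0.10625 km^2 ≈ 0.106 km^2

0.106 km^2


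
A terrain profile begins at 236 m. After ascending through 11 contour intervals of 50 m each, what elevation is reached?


elevation = 236 + 11 * 50 = 786 m

786 m


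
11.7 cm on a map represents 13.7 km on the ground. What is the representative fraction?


ground = 13.7 km = 1370000 cm; RF denominator = ground / map = 1370000 / 11.7 ≈ 117094; RF = 1:117094

1:117094


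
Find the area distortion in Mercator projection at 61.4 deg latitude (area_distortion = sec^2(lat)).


area_distortion = 1/cos^2(61.4) = 4.364

4.364


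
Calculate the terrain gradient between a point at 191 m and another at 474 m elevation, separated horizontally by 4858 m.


gradient = (474 - 191) / 4858 = 283 / 4858 = 0.0583

0.0583


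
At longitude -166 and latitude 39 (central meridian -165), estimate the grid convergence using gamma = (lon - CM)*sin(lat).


gamma = (-166 - -165) * sin(39) = -1 * 0.62932 = -0.629 degrees

-0.629 degrees


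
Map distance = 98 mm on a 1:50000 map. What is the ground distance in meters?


ground = 98 mm * 50000 / 1000 = 4900.0 m

4900.0 m


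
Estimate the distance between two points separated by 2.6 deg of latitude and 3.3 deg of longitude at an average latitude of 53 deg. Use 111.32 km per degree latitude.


dlat_km = 2.6 * 111.32 = 289.432
dlon_km = 3.3 * 111.32 * cos(53) ≈ 221.08
dist = sqrt(289.432^2 + 221.08^2) ≈ 364.2 km

364.2 km


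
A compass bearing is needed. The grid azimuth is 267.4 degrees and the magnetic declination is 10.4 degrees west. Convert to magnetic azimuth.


magnetic azimuth = grid azimuth - declination (east +ve)
mag_az = 267.4 - -10.4 = 277.8 degrees

277.8 degrees


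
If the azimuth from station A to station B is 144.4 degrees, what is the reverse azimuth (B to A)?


back azimuth = (144.4 + 180) mod 360 = 324.4 degrees

324.4 degrees


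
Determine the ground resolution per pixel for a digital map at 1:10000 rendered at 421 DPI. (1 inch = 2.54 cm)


pixel_cm = 2.54 / 421 ≈ 0.006033 cm
ground = pixel_cm * 10000 / 100 = 2.54 * 10000 / (421 * 100) = 25400 / 42100 ≈ 0.6 m

0.6 m


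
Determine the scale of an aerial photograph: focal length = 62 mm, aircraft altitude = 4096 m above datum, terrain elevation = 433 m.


scale = f / (H - h) = 62 mm / 3663 m = 62 / 3663000 = 1:59081

1:59081


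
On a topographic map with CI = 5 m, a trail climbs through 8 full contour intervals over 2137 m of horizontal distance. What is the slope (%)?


elevation change = 8 * 5 = 40 m
slope = 40 / 2137 * 100 = 1.9%

1.9%


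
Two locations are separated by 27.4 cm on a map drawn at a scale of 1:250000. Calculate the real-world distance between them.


ground = 27.4 cm * 250000 / 100 = 68500.0 m = 68.5 km

68.5 km


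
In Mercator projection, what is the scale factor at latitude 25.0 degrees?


SF = 1 / cos(25.0) = 1 / 0.906308 = 1.103

1.103


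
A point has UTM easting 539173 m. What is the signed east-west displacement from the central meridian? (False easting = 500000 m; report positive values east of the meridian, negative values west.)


displacement = 539173 - 500000 = 39173 m

39173 m


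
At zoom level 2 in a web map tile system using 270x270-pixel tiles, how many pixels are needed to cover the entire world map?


tiles per axis = 2^2 = 4
total tiles = 4^2 = 16
pixels per axis = 4 * 270 = 1080
total pixels = 1080^2 = 1166400

1166400 pixels


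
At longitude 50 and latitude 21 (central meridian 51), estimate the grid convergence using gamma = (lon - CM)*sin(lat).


gamma = (50 - 51) * sin(21) = -1 * 0.358368 = -0.358 degrees

-0.358 degrees


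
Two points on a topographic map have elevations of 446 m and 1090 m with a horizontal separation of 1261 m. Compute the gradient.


gradient = (1090 - 446) / 1261 = 644 / 1261 = 0.5107

0.5107


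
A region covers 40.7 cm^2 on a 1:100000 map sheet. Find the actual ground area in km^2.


ground_area = 40.7 * (100000/100)^2 = 40700000.0 m^2 = 40.7 km^2

40.7 km^2


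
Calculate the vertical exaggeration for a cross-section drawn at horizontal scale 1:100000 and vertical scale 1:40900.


VE = horizontal_scale / vertical_scale = 100000 / 40900 ≈ 2.4

2.4x


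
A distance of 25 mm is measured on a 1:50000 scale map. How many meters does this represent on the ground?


ground = 25 mm * 50000 / 1000 = 1250.0 m

1250.0 m


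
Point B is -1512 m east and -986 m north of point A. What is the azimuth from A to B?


az = atan2(-1512, -986) = -123.1 deg
adjusted to 0-360: 236.9 degrees

236.9 degrees


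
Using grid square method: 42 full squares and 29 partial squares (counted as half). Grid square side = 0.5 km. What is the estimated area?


effective squares = 42 + 29 * 0.5 = 56.5
area = 56.5 * 0.25 = 14.125 km^2

14.125 km^2


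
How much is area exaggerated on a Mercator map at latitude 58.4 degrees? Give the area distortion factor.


area_distortion = 1/cos^2(58.4) = 3.642

3.642


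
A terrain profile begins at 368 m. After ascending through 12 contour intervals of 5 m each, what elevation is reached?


elevation = 368 + 12 * 5 = 428 m

428 m


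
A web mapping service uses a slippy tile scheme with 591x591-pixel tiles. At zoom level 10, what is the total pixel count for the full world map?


tiles per axis = 2^10 = 1024
total tiles = 1024^2 = 1048576
pixels per axis = 1024 * 591 = 605184
total pixels = 605184^2 = 366247673856

366247673856 pixels


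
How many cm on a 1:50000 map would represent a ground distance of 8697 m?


map_cm = 8697 * 100 / 50000 = 17.394 cm ≈ 17.39 cm

17.39 cm


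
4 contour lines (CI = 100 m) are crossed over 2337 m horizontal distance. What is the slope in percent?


elevation change = 4 * 100 = 400 m
slope = 400 / 2337 * 100 = 17.1%

17.1%


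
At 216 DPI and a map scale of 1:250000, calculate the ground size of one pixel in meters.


pixel_cm = 2.54 / 216 ≈ 0.011759 cm
ground = pixel_cm * 250000 / 100 = 2.54 * 250000 / (216 * 100) = 635000 / 21600 ≈ 29.4 m

29.4 m


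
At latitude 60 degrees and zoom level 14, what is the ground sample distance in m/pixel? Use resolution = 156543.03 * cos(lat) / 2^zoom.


res = 156543.03 * cos(60) / 2^14 = 156543.03 * 0.5 / 16384 = 4.78 m/pixel

4.78 m/pixel


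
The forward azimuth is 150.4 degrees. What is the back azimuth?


back azimuth = (150.4 + 180) mod 360 = 330.4 degrees

330.4 degrees


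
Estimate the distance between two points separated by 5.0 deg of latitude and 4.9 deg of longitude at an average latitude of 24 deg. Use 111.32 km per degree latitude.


dlat_km = 5.0 * 111.32 = 556.6
dlon_km = 4.9 * 111.32 * cos(24) ≈ 498.31
dist = sqrt(556.6^2 + 498.31^2) ≈ 747.1 km

747.1 km


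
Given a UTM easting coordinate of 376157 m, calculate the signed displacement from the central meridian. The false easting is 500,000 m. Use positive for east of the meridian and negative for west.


displacement = 376157 - 500000 = -123843 m

-123843 m


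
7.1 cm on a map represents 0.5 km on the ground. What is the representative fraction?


ground = 0.5 km = 50000 cm; RF denominator = ground / map = 50000 / 7.1 ≈ 7042; RF = 1:7042

1:7042


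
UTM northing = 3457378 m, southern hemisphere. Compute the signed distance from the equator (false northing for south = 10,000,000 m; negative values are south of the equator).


For southern: actual = 3457378 - 10000000 = -6542622 m

-6542622 m


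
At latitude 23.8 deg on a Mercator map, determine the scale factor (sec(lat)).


SF = 1 / cos(23.8) = 1 / 0.91496 = 1.093

1.093


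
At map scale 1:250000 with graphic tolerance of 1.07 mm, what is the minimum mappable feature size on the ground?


ground = 1.07 mm * 250000 / 1000 = 267.5 m

267.5 m


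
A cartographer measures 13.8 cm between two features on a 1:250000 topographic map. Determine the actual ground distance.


ground = 13.8 cm * 250000 / 100 = 34500.0 m = 34.5 km

34.5 km


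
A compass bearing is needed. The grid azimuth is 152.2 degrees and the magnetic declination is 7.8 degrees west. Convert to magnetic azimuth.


magnetic azimuth = grid azimuth - declination (east +ve)
mag_az = 152.2 - -7.8 = 160.0 degrees

160.0 degrees


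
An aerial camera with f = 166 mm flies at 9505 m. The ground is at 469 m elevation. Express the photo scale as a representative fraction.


scale = f / (H - h) = 166 mm / 9036 m = 166 / 9036000 = 1:54434

1:54434


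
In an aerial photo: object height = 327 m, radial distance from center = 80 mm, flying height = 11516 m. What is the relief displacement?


d = h * r / H = 327 * 80 / 11516 = 2.27 mm

2.27 mm


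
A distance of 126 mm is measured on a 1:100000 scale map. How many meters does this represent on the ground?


ground = 126 mm * 100000 / 1000 = 12600.0 m

12600.0 m


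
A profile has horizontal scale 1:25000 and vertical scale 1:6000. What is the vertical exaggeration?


VE = horizontal_scale / vertical_scale = 25000 / 6000 ≈ 4.2

4.2x


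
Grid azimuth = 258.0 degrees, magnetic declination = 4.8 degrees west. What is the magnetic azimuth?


magnetic azimuth = grid azimuth - declination (east +ve)
mag_az = 258.0 - -4.8 = 262.8 degrees

262.8 degrees


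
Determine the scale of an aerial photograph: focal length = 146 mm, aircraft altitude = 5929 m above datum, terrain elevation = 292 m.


scale = f / (H - h) = 146 mm / 5637 m = 146 / 5637000 = 1:38610

1:38610


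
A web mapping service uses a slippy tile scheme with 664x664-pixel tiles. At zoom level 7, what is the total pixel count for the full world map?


tiles per axis = 2^7 = 128
total tiles = 128^2 = 16384
pixels per axis = 128 * 664 = 84992
total pixels = 84992^2 = 7223640064

7223640064 pixels


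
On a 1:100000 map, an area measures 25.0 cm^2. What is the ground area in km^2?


ground_area = 25.0 * (100000/100)^2 = 25000000.0 m^2 = 25.0 km^2

25.0 km^2


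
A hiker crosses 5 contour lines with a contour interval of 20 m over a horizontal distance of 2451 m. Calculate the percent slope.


elevation change = 5 * 20 = 100 m
slope = 100 / 2451 * 100 = 4.1%

4.1%


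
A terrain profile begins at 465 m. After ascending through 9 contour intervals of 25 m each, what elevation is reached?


elevation = 465 + 9 * 25 = 690 m

690 m


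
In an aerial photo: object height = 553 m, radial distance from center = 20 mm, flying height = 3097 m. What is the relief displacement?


d = h * r / H = 553 * 20 / 3097 = 3.57 mm

3.57 mm


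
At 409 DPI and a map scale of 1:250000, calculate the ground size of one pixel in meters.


pixel_cm = 2.54 / 409 ≈ 0.00621 cm
ground = pixel_cm * 250000 / 100 = 2.54 * 250000 / (409 * 100) = 635000 / 40900 ≈ 15.53 m

15.53 m


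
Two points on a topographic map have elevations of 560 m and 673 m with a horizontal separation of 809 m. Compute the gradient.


gradient = (673 - 560) / 809 = 113 / 809 = 0.1397

0.1397


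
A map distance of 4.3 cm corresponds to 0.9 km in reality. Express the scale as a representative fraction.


ground = 0.9 km = 90000 cm; RF denominator = ground / map = 90000 / 4.3 ≈ 20930; RF = 1:20930

1:20930


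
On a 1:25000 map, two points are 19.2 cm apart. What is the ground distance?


ground = 19.2 cm * 25000 / 100 = 4800.0 m = 4.8 km

4.8 km


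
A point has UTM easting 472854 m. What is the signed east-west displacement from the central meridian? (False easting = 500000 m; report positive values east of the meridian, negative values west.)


displacement = 472854 - 500000 = -27146 m

-27146 m


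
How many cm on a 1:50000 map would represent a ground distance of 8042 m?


map_cm = 8042 * 100 / 50000 = 16.084 cm ≈ 16.08 cm

16.08 cm


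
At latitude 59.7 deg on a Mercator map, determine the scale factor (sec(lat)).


SF = 1 / cos(59.7) = 1 / 0.504528 = 1.982

1.982


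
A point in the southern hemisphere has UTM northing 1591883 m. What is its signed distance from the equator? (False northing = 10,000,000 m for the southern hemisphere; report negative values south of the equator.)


For southern: actual = 1591883 - 10000000 = -8408117 m

-8408117 m


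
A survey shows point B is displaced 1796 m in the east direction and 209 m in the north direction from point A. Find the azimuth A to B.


az = atan2(1796, 209) = 83.4 deg
adjusted to 0-360: 83.4 degrees

83.4 degrees


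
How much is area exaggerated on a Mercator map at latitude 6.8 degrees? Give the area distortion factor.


area_distortion = 1/cos^2(6.8) = 1.014

1.014


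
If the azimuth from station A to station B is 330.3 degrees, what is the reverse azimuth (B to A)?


back azimuth = (330.3 + 180) mod 360 = 150.3 degrees

150.3 degrees


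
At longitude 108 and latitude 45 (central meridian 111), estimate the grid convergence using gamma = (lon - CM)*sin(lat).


gamma = (108 - 111) * sin(45) = -3 * 0.707107 = -2.121 degrees

-2.121 degrees


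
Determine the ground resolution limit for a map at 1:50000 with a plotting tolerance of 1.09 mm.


ground = 1.09 mm * 50000 / 1000 = 54.5 m

54.5 m


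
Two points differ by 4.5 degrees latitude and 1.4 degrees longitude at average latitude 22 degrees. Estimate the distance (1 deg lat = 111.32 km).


dlat_km = 4.5 * 111.32 = 500.94
dlon_km = 1.4 * 111.32 * cos(22) ≈ 144.5
dist = sqrt(500.94^2 + 144.5^2) ≈ 521.4 km

521.4 km


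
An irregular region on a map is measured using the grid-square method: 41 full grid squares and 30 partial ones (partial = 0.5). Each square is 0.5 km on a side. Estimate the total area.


effective squares = 41 + 30 * 0.5 = 56.0
area = 56.0 * 0.25 = 14.0 km^2

14.0 km^2


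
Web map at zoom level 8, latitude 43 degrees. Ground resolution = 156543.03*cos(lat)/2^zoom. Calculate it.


res = 156543.03 * cos(43) / 2^8 = 156543.03 * 0.7313537 / 256 = 447.22 m/pixel

447.22 m/pixel


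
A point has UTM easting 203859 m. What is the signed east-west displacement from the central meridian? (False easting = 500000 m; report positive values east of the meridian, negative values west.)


displacement = 203859 - 500000 = -296141 m

-296141 m


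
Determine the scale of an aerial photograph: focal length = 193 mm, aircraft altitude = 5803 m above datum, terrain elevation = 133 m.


scale = f / (H - h) = 193 mm / 5670 m = 193 / 5670000 = 1:29378

1:29378


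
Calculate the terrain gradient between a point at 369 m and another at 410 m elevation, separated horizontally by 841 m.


gradient = (410 - 369) / 841 = 41 / 841 = 0.0488

0.0488


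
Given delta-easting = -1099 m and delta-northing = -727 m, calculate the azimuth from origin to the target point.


az = atan2(-1099, -727) = -123.5 deg
adjusted to 0-360: 236.5 degrees

236.5 degrees


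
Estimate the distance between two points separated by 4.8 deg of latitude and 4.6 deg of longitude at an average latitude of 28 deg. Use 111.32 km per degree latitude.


dlat_km = 4.8 * 111.32 = 534.336
dlon_km = 4.6 * 111.32 * cos(28) ≈ 452.133
dist = sqrt(534.336^2 + 452.133^2) ≈ 700.0 km

700.0 km


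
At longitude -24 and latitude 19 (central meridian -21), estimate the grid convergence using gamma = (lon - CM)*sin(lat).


gamma = (-24 - -21) * sin(19) = -3 * 0.325568 = -0.977 degrees

-0.977 degrees


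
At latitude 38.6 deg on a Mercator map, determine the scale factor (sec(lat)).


SF = 1 / cos(38.6) = 1 / 0.78152 = 1.28

1.28


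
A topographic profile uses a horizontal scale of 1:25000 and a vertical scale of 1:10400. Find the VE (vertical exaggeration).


VE = horizontal_scale / vertical_scale = 25000 / 10400 ≈ 2.4

2.4x


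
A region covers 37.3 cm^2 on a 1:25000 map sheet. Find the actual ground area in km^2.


ground_area = 37.3 * (25000/100)^2 = 2331250.0 m^2 = 2.33125 km^2 ≈ 2.331 km^2

2.331 km^2


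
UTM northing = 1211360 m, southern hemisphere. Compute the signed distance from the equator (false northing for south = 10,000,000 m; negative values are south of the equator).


For southern: actual = 1211360 - 10000000 = -8788640 m

-8788640 m


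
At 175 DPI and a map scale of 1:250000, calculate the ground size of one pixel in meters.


pixel_cm = 2.54 / 175 ≈ 0.014514 cm
ground = pixel_cm * 250000 / 100 = 2.54 * 250000 / (175 * 100) = 635000 / 17500 ≈ 36.29 m

36.29 m


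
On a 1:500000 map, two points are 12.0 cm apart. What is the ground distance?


ground = 12.0 cm * 500000 / 100 = 60000.0 m = 60.0 km

60.0 km


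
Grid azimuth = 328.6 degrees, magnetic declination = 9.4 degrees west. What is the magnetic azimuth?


magnetic azimuth = grid azimuth - declination (east +ve)
mag_az = 328.6 - -9.4 = 338.0 degrees

338.0 degrees


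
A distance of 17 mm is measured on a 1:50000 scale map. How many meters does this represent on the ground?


ground = 17 mm * 50000 / 1000 = 850.0 m

850.0 m


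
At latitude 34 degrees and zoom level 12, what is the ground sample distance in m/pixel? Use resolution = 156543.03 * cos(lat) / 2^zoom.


res = 156543.03 * cos(34) / 2^12 = 156543.03 * 0.82903757 / 4096 = 31.68 m/pixel

31.68 m/pixel


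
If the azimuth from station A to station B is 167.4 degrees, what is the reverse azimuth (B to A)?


back azimuth = (167.4 + 180) mod 360 = 347.4 degrees

347.4 degrees


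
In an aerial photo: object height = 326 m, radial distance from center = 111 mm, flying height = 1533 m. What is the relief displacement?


d = h * r / H = 326 * 111 / 1533 = 23.6 mm

23.6 mm


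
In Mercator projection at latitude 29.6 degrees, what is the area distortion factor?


area_distortion = 1/cos^2(29.6) = 1.323

1.323


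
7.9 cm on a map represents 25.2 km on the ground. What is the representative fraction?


ground = 25.2 km = 2520000 cm; RF denominator = ground / map = 2520000 / 7.9 ≈ 318987; RF = 1:318987

1:318987


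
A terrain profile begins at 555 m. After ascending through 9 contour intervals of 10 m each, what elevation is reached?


elevation = 555 + 9 * 10 = 645 m

645 m


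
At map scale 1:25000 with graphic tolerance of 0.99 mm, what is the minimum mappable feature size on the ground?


ground = 0.99 mm * 25000 / 1000 = 24.75 m

24.75 m


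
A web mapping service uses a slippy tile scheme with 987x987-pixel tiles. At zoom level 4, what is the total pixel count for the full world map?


tiles per axis = 2^4 = 16
total tiles = 16^2 = 256
pixels per axis = 16 * 987 = 15792
total pixels = 15792^2 = 249387264

249387264 pixels


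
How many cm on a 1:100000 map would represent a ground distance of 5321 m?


map_cm = 5321 * 100 / 100000 = 5.321 cm ≈ 5.32 cm

5.32 cm


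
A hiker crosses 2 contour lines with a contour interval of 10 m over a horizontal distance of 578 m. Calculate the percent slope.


elevation change = 2 * 10 = 20 m
slope = 20 / 578 * 100 = 3.5%

3.5%


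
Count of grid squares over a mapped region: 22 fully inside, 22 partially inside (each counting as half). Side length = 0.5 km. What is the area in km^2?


effective squares = 22 + 22 * 0.5 = 33.0
area = 33.0 * 0.25 = 8.25 km^2

8.25 km^2


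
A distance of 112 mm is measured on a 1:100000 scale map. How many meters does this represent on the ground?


ground = 112 mm * 100000 / 1000 = 11200.0 m

11200.0 m


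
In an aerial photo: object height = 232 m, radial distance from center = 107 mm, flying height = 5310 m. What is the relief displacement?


d = h * r / H = 232 * 107 / 5310 = 4.67 mm

4.67 mm


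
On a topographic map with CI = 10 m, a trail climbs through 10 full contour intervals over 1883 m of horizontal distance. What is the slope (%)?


elevation change = 10 * 10 = 100 m
slope = 100 / 1883 * 100 = 5.3%

5.3%


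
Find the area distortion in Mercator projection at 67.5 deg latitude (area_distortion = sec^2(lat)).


area_distortion = 1/cos^2(67.5) = 6.828

6.828


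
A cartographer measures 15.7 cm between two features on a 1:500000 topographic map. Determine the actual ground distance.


ground = 15.7 cm * 500000 / 100 = 78500.0 m = 78.5 km

78.5 km


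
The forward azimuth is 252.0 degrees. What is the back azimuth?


back azimuth = (252.0 + 180) mod 360 = 72.0 degrees

72.0 degrees


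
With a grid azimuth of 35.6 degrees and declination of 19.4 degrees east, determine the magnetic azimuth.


magnetic azimuth = grid azimuth - declination (east +ve)
mag_az = 35.6 - 19.4 = 16.2 degrees

16.2 degrees


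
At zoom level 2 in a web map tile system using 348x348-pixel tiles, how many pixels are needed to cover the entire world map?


tiles per axis = 2^2 = 4
total tiles = 4^2 = 16
pixels per axis = 4 * 348 = 1392
total pixels = 1392^2 = 1937664

1937664 pixels


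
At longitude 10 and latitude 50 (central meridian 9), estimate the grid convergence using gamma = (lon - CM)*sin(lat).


gamma = (10 - 9) * sin(50) = 1 * 0.766044 = 0.766 degrees

0.766 degrees


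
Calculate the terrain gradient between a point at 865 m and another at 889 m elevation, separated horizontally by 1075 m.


gradient = (889 - 865) / 1075 = 24 / 1075 = 0.0223

0.0223


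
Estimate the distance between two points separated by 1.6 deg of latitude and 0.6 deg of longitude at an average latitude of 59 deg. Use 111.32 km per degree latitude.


dlat_km = 1.6 * 111.32 = 178.112
dlon_km = 0.6 * 111.32 * cos(59) ≈ 34.4
dist = sqrt(178.112^2 + 34.4^2) ≈ 181.4 km

181.4 km


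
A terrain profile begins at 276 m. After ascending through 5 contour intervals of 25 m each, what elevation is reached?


elevation = 276 + 5 * 25 = 401 m

401 m


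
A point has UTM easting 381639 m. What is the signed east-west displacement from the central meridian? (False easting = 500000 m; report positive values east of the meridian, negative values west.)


displacement = 381639 - 500000 = -118361 m

-118361 m


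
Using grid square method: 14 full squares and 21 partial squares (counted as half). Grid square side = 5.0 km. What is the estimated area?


effective squares = 14 + 21 * 0.5 = 24.5
area = 24.5 * 25.0 = 612.5 km^2

612.5 km^2


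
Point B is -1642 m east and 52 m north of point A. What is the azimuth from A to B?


az = atan2(-1642, 52) = -88.2 deg
adjusted to 0-360: 271.8 degrees

271.8 degrees


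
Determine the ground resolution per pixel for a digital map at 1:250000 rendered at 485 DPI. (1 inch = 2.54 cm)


pixel_cm = 2.54 / 485 ≈ 0.005237 cm
ground = pixel_cm * 250000 / 100 = 2.54 * 250000 / (485 * 100) = 635000 / 48500 ≈ 13.09 m

13.09 m


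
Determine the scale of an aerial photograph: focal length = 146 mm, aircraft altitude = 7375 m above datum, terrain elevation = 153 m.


scale = f / (H - h) = 146 mm / 7222 m = 146 / 7222000 = 1:49466

1:49466


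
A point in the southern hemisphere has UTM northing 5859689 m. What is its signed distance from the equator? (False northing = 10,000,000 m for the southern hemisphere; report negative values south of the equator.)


For southern: actual = 5859689 - 10000000 = -4140311 m

-4140311 m


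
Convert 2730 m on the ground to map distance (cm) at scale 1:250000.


map_cm = 2730 * 100 / 250000 = 1.092 cm ≈ 1.09 cm

1.09 cm


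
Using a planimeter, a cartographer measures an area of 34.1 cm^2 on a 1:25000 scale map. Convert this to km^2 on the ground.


ground_area = 34.1 * (25000/100)^2 = 2131250.0 m^2 = 2.13125 km^2 ≈ 2.131 km^2

2.131 km^2


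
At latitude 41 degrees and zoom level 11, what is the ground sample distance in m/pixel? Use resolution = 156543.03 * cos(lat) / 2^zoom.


res = 156543.03 * cos(41) / 2^11 = 156543.03 * 0.75470958 / 2048 = 57.69 m/pixel

57.69 m/pixel


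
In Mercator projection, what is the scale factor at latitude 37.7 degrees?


SF = 1 / cos(37.7) = 1 / 0.791224 = 1.264

1.264


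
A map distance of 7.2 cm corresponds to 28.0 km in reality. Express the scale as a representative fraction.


ground = 28.0 km = 2800000 cm; RF denominator = ground / map = 2800000 / 7.2 ≈ 388889; RF = 1:388889

1:388889


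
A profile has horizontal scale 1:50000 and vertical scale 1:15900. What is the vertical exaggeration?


VE = horizontal_scale / vertical_scale = 50000 / 15900 ≈ 3.1

3.1x


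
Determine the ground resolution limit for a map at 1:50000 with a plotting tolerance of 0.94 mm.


ground = 0.94 mm * 50000 / 1000 = 47.0 m

47.0 m


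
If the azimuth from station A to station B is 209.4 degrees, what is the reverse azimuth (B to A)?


back azimuth = (209.4 + 180) mod 360 = 29.4 degrees

29.4 degrees


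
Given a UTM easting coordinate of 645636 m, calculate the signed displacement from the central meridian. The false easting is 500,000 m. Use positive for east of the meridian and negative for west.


displacement = 645636 - 500000 = 145636 m

145636 m


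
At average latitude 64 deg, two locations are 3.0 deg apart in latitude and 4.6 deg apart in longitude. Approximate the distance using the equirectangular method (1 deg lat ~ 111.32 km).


dlat_km = 3.0 * 111.32 = 333.96
dlon_km = 4.6 * 111.32 * cos(64) ≈ 224.478
dist = sqrt(333.96^2 + 224.478^2) ≈ 402.4 km

402.4 km


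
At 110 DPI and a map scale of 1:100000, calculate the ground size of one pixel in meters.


pixel_cm = 2.54 / 110 ≈ 0.023091 cm
ground = pixel_cm * 100000 / 100 = 2.54 * 100000 / (110 * 100) = 254000 / 11000 ≈ 23.09 m

23.09 m


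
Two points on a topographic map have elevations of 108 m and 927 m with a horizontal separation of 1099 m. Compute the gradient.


gradient = (927 - 108) / 1099 = 819 / 1099 = 0.7452

0.7452


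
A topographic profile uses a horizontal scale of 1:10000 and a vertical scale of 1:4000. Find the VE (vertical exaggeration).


VE = horizontal_scale / vertical_scale = 10000 / 4000 = 2.5

2.5x


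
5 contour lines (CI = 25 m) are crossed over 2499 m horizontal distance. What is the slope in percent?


elevation change = 5 * 25 = 125 m
slope = 125 / 2499 * 100 = 5.0%

5.0%


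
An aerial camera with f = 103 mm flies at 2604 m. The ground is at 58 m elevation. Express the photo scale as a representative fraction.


scale = f / (H - h) = 103 mm / 2546 m = 103 / 2546000 = 1:24718

1:24718


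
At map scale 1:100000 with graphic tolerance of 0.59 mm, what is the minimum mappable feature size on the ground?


ground = 0.59 mm * 100000 / 1000 = 59.0 m

59.0 m


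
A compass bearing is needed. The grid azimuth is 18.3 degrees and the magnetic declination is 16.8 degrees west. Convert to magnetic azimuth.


magnetic azimuth = grid azimuth - declination (east +ve)
mag_az = 18.3 - -16.8 = 35.1 degrees

35.1 degrees


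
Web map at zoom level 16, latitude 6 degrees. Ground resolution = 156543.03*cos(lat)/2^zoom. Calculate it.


res = 156543.03 * cos(6) / 2^16 = 156543.03 * 0.9945219 / 65536 = 2.38 m/pixel

2.38 m/pixel


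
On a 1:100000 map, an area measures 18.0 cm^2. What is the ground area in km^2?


ground_area = 18.0 * (100000/100)^2 = 18000000.0 m^2 = 18.0 km^2

18.0 km^2


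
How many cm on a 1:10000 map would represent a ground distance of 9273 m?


map_cm = 9273 * 100 / 10000 = 92.73 cm

92.73 cm


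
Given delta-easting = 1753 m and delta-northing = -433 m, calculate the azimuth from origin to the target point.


az = atan2(1753, -433) = 103.9 deg
adjusted to 0-360: 103.9 degrees

103.9 degrees


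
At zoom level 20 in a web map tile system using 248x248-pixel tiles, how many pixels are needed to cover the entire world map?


tiles per axis = 2^20 = 1048576
total tiles = 1048576^2 = 1099511627776
pixels per axis = 1048576 * 248 = 260046848
total pixels = 260046848^2 = 67624363154735104

67624363154735104 pixels


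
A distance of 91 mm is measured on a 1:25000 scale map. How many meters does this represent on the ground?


ground = 91 mm * 25000 / 1000 = 2275.0 m

2275.0 m


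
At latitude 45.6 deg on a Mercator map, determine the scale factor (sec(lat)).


SF = 1 / cos(45.6) = 1 / 0.699663 = 1.429

1.429


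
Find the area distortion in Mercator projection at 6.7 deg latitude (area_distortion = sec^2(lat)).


area_distortion = 1/cos^2(6.7) = 1.014

1.014


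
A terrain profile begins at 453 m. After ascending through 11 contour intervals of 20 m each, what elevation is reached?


elevation = 453 + 11 * 20 = 673 m

673 m


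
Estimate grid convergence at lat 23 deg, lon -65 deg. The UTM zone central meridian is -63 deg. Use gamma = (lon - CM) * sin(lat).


gamma = (-65 - -63) * sin(23) = -2 * 0.390731 = -0.781 degrees

-0.781 degrees


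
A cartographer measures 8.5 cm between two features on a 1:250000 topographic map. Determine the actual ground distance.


ground = 8.5 cm * 250000 / 100 = 21250.0 m = 21.25 km

21.25 km


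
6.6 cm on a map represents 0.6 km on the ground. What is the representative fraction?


ground = 0.6 km = 60000 cm; RF denominator = ground / map = 60000 / 6.6 ≈ 9091; RF = 1:9091

1:9091


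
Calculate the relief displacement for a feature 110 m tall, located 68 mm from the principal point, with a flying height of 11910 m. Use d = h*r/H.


d = h * r / H = 110 * 68 / 11910 = 0.63 mm

0.63 mm


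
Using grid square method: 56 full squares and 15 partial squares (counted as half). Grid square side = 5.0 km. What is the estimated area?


effective squares = 56 + 15 * 0.5 = 63.5
area = 63.5 * 25.0 = 1587.5 km^2

1587.5 km^2


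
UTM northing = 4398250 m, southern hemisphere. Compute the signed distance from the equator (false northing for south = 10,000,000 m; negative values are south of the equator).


For southern: actual = 4398250 - 10000000 = -5601750 m

-5601750 m
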